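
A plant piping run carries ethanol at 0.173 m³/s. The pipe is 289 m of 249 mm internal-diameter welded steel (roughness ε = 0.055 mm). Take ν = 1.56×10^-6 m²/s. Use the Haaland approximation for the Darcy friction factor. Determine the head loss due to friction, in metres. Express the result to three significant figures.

V = 4Q/(πD²) = 4·0.173/(π·0.249²) = 3.553 m/s
Re = VD/ν = 3.553·0.249/1.56×10^-6 = 5.67×10^5 → turbulent
ε/D = 0.055/249 = 2.21×10^-4
Haaland: f = 0.01534
h_f = f(L/D)V²/(2g) = 0.01534·(289/0.249)·3.553²/(2·9.81) = 11.45 m

h_f ≈ 11.5 m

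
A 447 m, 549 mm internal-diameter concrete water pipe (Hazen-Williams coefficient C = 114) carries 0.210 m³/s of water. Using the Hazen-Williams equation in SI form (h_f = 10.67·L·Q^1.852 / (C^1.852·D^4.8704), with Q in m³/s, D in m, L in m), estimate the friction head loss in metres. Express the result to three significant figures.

h_f ≈ 0.762 m

h_f = 10.67·447·0.210^1.852 / (114^1.852·0.549^4.8704) = 0.7625 m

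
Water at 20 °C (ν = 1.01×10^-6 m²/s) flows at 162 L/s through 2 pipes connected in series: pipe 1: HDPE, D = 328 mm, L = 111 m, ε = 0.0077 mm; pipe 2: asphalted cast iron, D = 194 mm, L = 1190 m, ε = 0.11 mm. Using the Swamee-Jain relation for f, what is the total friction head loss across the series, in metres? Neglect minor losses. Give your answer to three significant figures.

H ≈ 167 m

Pipe 1: V = 1.917 m/s, Re = 6.23×10^5, ε/D = 2.35×10^-5, f = 0.01301, h_1 = f(L/D)V²/2g = 0.8249 m
Pipe 2: V = 5.481 m/s, Re = 1.05×10^6, ε/D = 5.67×10^-4, f = 0.01771, h_2 = f(L/D)V²/2g = 166.3 m
Series → Q common, losses add: H = Σh = 167.2 m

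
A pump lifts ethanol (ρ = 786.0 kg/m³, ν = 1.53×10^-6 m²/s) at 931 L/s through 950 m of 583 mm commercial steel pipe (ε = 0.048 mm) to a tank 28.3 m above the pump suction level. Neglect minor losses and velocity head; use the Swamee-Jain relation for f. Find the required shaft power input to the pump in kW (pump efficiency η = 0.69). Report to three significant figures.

V = 4Q/(πD²) = 3.488 m/s; Re = 1.33×10^6; ε/D = 8.23×10^-5; f = 0.01292
h_f = f(L/D)V²/2g = 13.05 m
Total head H = z + h_f = 28.3 + 13.05 = 41.35 m
P_hyd = ρgQH = 786.0·9.81·0.931·41.35 = 296.9 kW
P_shaft = P_hyd/η = 296.9/0.69 = 430.2 kW

P_shaft ≈ 430 kW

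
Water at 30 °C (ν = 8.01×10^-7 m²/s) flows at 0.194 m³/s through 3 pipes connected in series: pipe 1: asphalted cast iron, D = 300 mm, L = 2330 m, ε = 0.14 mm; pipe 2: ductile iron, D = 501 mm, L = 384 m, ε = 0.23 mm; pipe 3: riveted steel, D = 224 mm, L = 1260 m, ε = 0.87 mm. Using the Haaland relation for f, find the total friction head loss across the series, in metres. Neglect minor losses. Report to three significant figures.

Pipe 1: V = 2.745 m/s, Re = 1.03×10^6, ε/D = 4.67×10^-4, f = 0.01693, h_1 = f(L/D)V²/2g = 50.47 m
Pipe 2: V = 0.9841 m/s, Re = 6.16×10^5, ε/D = 4.59×10^-4, f = 0.01716, h_2 = f(L/D)V²/2g = 0.6490 m
Pipe 3: V = 4.923 m/s, Re = 1.38×10^6, ε/D = 0.00388, f = 0.02830, h_3 = f(L/D)V²/2g = 196.7 m
Series → Q common, losses add: H = Σh = 247.8 m

H ≈ 248 m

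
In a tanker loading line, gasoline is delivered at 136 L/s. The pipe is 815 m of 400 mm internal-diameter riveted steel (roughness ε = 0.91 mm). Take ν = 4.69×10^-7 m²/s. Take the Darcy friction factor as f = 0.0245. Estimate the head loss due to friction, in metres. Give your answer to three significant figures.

V = 4Q/(πD²) = 4·0.136/(π·0.400²) = 1.082 m/s
h_f = f(L/D)V²/(2g) = 0.02450·(815/0.400)·1.082²/(2·9.81) = 2.980 m

h_f ≈ 2.98 m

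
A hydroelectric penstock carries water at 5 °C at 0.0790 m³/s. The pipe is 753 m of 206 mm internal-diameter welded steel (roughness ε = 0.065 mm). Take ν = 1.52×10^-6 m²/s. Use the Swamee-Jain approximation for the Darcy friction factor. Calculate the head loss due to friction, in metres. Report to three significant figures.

V = 4Q/(πD²) = 4·0.0790/(π·0.206²) = 2.370 m/s
Re = VD/ν = 2.370·0.206/1.52×10^-6 = 3.21×10^5 → turbulent
ε/D = 0.065/206 = 3.16×10^-4
Swamee-Jain: f = 0.01707
h_f = f(L/D)V²/(2g) = 0.01707·(753/0.206)·2.370²/(2·9.81) = 17.86 m

h_f ≈ 17.9 m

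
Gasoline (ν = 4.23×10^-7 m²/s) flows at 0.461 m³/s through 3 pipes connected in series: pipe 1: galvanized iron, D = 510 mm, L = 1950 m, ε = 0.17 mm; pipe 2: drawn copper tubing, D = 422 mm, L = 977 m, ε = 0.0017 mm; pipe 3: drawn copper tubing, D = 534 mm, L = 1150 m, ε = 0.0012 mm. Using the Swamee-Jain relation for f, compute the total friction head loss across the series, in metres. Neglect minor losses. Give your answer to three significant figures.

H ≈ 32.7 m

Pipe 1: V = 2.257 m/s, Re = 2.72×10^6, ε/D = 3.33×10^-4, f = 0.01560, h_1 = f(L/D)V²/2g = 15.49 m
Pipe 2: V = 3.296 m/s, Re = 3.29×10^6, ε/D = 4.03×10^-6, f = 0.009804, h_2 = f(L/D)V²/2g = 12.57 m
Pipe 3: V = 2.058 m/s, Re = 2.60×10^6, ε/D = 2.25×10^-6, f = 0.01005, h_3 = f(L/D)V²/2g = 4.673 m
Series → Q common, losses add: H = Σh = 32.73 m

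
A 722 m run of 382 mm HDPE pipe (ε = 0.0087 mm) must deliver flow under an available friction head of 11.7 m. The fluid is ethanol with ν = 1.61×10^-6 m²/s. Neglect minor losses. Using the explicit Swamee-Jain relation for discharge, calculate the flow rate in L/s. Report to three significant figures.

Q ≈ 354 L/s

Swamee-Jain (Type II): Q = -0.965·√(gD⁵h_f/L)·ln[ε/(3.7D) + √(3.17ν²L/(gD³h_f))]
√(gD⁵h_f/L) = √(9.81·0.382⁵·11.7/722) = 0.03596
ε/(3.7D) = 6.16×10^-6; √(3.17ν²L/(gD³h_f)) = 3.05×10^-5
Q = -0.965·0.03596·ln(3.661×10^-5) = 0.3545 m³/s
Check: V = 3.09 m/s, Re = 7.34×10^5, f = 0.01268, h_f = 11.7 m ≈ 11.7 m ✓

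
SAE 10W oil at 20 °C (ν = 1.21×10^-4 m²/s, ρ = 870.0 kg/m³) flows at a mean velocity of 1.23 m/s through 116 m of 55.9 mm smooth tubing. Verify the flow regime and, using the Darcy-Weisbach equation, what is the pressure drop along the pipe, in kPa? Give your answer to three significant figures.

Δp ≈ 154 kPa

Re = VD/ν = 1.23·0.05590/1.21×10^-4 = 568 → laminar (Re < 2300)
f = 64/Re = 0.1126
h_f = f(L/D)V²/(2g) = 0.1126·(116/0.05590)·1.23²/(2·9.81) = 18.02 m
Δp = ρg·h_f = 870.0·9.81·18.02 = 153.8 kPa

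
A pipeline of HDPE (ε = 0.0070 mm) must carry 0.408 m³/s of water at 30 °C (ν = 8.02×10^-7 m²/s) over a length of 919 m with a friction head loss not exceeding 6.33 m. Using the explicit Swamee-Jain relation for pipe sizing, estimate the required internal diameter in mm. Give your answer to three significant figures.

D ≈ 473 mm

Swamee-Jain (Type III): D = 0.66·[ε^1.25·(LQ²/(gh_f))^4.75 + ν·Q^9.4·(L/(gh_f))^5.2]^0.04
LQ²/(gh_f) = 2.464; L/(gh_f) = 14.80
Term 1 = ε^1.25·(…)^4.75 = 2.61×10^-5; Term 2 = ν·Q^9.4·(…)^5.2 = 2.14×10^-4
D = 0.66·(2.61×10^-5 + 2.14×10^-4)^0.04 = 0.4729 m = 473 mm
Check: V = 2.32 m/s, Re = 1.37×10^6, f = 0.01145, h_f = 6.12 m ≈ 6.33 m ✓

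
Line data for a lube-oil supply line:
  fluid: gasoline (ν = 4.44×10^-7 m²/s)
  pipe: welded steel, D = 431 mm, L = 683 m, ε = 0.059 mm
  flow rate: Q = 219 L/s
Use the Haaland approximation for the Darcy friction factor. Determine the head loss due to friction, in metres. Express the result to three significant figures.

h_f ≈ 2.46 m

V = 4Q/(πD²) = 4·0.219/(π·0.431²) = 1.501 m/s
Re = VD/ν = 1.501·0.431/4.44×10^-7 = 1.46×10^6 → turbulent
ε/D = 0.059/431 = 1.37×10^-4
Haaland: f = 0.01353
h_f = f(L/D)V²/(2g) = 0.01353·(683/0.431)·1.501²/(2·9.81) = 2.463 m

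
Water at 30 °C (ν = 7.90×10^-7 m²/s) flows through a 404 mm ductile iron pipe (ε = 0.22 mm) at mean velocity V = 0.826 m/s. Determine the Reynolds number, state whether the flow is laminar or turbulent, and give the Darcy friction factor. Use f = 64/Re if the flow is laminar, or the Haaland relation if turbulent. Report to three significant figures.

Re = VD/ν = 0.8260·0.404/7.90×10^-7 = 4.22×10^5
Re > 4000 → turbulent; ε/D = 5.45×10^-4
Haaland: f = 0.01799

Re ≈ 4.22×10^5; turbulent; f ≈ 0.0180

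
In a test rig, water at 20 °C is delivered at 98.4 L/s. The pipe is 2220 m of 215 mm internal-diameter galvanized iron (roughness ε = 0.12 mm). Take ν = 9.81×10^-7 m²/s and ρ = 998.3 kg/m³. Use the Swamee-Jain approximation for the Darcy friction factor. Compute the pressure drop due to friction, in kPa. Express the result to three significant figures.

Δp ≈ 681 kPa

V = 4Q/(πD²) = 4·0.0984/(π·0.215²) = 2.710 m/s
Re = VD/ν = 2.710·0.215/9.81×10^-7 = 5.94×10^5 → turbulent
ε/D = 0.12/215 = 5.58×10^-4
Swamee-Jain: f = 0.01799
h_f = f(L/D)V²/(2g) = 0.01799·(2220/0.215)·2.710²/(2·9.81) = 69.57 m
Δp = ρg·h_f = 998.3·9.81·69.57 = 681.3 kPa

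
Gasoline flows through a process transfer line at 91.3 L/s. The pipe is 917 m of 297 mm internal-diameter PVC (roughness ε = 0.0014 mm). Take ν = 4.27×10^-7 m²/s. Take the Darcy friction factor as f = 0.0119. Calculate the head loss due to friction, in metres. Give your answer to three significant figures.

V = 4Q/(πD²) = 4·0.0913/(π·0.297²) = 1.318 m/s
h_f = f(L/D)V²/(2g) = 0.01190·(917/0.297)·1.318²/(2·9.81) = 3.252 m

h_f ≈ 3.25 m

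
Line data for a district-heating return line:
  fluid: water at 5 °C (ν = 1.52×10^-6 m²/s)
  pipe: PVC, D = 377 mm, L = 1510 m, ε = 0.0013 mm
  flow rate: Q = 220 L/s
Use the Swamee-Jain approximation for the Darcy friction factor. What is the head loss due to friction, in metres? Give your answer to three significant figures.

V = 4Q/(πD²) = 4·0.220/(π·0.377²) = 1.971 m/s
Re = VD/ν = 1.971·0.377/1.52×10^-6 = 4.89×10^5 → turbulent
ε/D = 0.0013/377 = 3.45×10^-6
Swamee-Jain: f = 0.01320
h_f = f(L/D)V²/(2g) = 0.01320·(1510/0.377)·1.971²/(2·9.81) = 10.47 m

h_f ≈ 10.5 m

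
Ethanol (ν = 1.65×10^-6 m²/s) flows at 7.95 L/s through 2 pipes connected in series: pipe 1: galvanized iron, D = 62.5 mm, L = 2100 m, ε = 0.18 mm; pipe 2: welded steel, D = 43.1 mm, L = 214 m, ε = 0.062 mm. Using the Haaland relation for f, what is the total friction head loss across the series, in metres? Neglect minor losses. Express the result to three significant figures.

H ≈ 484 m

Pipe 1: V = 2.591 m/s, Re = 9.82×10^4, ε/D = 0.00288, f = 0.02714, h_1 = f(L/D)V²/2g = 312.1 m
Pipe 2: V = 5.449 m/s, Re = 1.42×10^5, ε/D = 0.00144, f = 0.02288, h_2 = f(L/D)V²/2g = 171.9 m
Series → Q common, losses add: H = Σh = 484.0 m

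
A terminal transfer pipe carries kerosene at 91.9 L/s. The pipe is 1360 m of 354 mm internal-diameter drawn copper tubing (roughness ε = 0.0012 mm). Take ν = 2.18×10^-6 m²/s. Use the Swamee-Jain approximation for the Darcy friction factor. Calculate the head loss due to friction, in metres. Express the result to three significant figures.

V = 4Q/(πD²) = 4·0.0919/(π·0.354²) = 0.9337 m/s
Re = VD/ν = 0.9337·0.354/2.18×10^-6 = 1.52×10^5 → turbulent
ε/D = 0.0012/354 = 3.39×10^-6
Swamee-Jain: f = 0.01643
h_f = f(L/D)V²/(2g) = 0.01643·(1360/0.354)·0.9337²/(2·9.81) = 2.805 m

h_f ≈ 2.81 m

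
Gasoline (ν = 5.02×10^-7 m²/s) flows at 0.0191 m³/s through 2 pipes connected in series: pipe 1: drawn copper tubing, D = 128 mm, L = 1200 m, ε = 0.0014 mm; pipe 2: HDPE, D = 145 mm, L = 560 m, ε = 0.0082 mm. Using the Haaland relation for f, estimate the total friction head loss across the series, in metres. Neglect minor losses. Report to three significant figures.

Pipe 1: V = 1.484 m/s, Re = 3.78×10^5, ε/D = 1.09×10^-5, f = 0.01384, h_1 = f(L/D)V²/2g = 14.57 m
Pipe 2: V = 1.157 m/s, Re = 3.34×10^5, ε/D = 5.66×10^-5, f = 0.01459, h_2 = f(L/D)V²/2g = 3.843 m
Series → Q common, losses add: H = Σh = 18.41 m

H ≈ 18.4 m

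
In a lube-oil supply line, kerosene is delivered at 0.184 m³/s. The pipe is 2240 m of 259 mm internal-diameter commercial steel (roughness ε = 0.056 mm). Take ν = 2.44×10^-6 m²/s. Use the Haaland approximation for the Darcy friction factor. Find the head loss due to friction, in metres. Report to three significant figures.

V = 4Q/(πD²) = 4·0.184/(π·0.259²) = 3.492 m/s
Re = VD/ν = 3.492·0.259/2.44×10^-6 = 3.71×10^5 → turbulent
ε/D = 0.056/259 = 2.16×10^-4
Haaland: f = 0.01585
h_f = f(L/D)V²/(2g) = 0.01585·(2240/0.259)·3.492²/(2·9.81) = 85.20 m

h_f ≈ 85.2 m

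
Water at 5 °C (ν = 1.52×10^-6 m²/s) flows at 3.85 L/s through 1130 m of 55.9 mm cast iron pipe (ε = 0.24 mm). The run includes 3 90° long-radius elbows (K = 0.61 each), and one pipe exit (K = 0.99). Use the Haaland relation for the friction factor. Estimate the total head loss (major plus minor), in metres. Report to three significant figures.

V = 4Q/(πD²) = 1.569 m/s; V²/2g = 0.1254 m
Re = 5.77×10^4, ε/D = 0.00429 → f = 0.03065 (Haaland)
Major: h_f = f(L/D)·V²/2g = 0.03065·20215·0.1254 = 77.72 m
Minor: ΣK = 2.82; h_m = ΣK·V²/2g = 0.3537 m
Total H_L = 77.72 + 0.3537 = 78.08 m

H_L ≈ 78.1 m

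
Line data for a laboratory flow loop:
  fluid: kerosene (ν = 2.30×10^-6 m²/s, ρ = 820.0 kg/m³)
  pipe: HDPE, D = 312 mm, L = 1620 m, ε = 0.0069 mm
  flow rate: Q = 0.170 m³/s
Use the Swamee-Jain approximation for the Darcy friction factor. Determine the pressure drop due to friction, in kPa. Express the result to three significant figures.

V = 4Q/(πD²) = 4·0.170/(π·0.312²) = 2.224 m/s
Re = VD/ν = 2.224·0.312/2.30×10^-6 = 3.02×10^5 → turbulent
ε/D = 0.0069/312 = 2.21×10^-5
Swamee-Jain: f = 0.01462
h_f = f(L/D)V²/(2g) = 0.01462·(1620/0.312)·2.224²/(2·9.81) = 19.13 m
Δp = ρg·h_f = 820.0·9.81·19.13 = 153.9 kPa

Δp ≈ 154 kPa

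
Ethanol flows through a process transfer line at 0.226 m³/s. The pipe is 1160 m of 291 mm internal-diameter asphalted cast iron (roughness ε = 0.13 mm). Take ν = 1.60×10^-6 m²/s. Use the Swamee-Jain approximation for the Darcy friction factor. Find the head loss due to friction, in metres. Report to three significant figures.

V = 4Q/(πD²) = 4·0.226/(π·0.291²) = 3.398 m/s
Re = VD/ν = 3.398·0.291/1.60×10^-6 = 6.18×10^5 → turbulent
ε/D = 0.13/291 = 4.47×10^-4
Swamee-Jain: f = 0.01725
h_f = f(L/D)V²/(2g) = 0.01725·(1160/0.291)·3.398²/(2·9.81) = 40.47 m

h_f ≈ 40.5 m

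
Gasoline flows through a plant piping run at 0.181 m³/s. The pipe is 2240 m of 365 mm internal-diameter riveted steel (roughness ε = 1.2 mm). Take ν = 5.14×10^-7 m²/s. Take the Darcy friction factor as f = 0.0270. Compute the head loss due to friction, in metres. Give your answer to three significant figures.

V = 4Q/(πD²) = 4·0.181/(π·0.365²) = 1.730 m/s
h_f = f(L/D)V²/(2g) = 0.02700·(2240/0.365)·1.730²/(2·9.81) = 25.27 m

h_f ≈ 25.3 m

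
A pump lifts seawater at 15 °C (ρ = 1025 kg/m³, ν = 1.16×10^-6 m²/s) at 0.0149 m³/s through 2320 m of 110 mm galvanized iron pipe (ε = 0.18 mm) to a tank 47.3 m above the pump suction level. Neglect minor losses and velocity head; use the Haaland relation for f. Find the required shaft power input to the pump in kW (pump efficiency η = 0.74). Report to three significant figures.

V = 4Q/(πD²) = 1.568 m/s; Re = 1.49×10^5; ε/D = 0.00164; f = 0.02345
h_f = f(L/D)V²/2g = 61.96 m
Total head H = z + h_f = 47.3 + 61.96 = 109.3 m
P_hyd = ρgQH = 1025·9.81·0.0149·109.3 = 16.37 kW
P_shaft = P_hyd/η = 16.37/0.74 = 22.12 kW

P_shaft ≈ 22.1 kW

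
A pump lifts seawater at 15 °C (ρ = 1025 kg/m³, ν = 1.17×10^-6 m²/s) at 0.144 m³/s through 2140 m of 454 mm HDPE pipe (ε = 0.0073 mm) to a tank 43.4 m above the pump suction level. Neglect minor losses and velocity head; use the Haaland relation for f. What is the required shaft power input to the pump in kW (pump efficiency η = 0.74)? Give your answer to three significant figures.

V = 4Q/(πD²) = 0.8895 m/s; Re = 3.45×10^5; ε/D = 1.61×10^-5; f = 0.01412
h_f = f(L/D)V²/2g = 2.684 m
Total head H = z + h_f = 43.4 + 2.684 = 46.08 m
P_hyd = ρgQH = 1025·9.81·0.144·46.08 = 66.73 kW
P_shaft = P_hyd/η = 66.73/0.74 = 90.17 kW

P_shaft ≈ 90.2 kW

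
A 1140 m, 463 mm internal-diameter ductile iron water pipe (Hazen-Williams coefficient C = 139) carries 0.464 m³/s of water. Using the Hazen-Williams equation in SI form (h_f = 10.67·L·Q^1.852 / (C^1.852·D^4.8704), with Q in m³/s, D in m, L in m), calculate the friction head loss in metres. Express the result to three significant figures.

h_f = 10.67·1140·0.464^1.852 / (139^1.852·0.463^4.8704) = 13.41 m

h_f ≈ 13.4 m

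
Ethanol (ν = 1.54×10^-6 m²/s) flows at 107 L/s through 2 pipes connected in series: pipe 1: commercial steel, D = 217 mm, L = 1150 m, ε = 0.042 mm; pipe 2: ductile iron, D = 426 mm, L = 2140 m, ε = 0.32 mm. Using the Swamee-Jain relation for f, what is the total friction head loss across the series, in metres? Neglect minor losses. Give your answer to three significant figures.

Pipe 1: V = 2.893 m/s, Re = 4.08×10^5, ε/D = 1.94×10^-4, f = 0.01574, h_1 = f(L/D)V²/2g = 35.60 m
Pipe 2: V = 0.7507 m/s, Re = 2.08×10^5, ε/D = 7.51×10^-4, f = 0.02010, h_2 = f(L/D)V²/2g = 2.900 m
Series → Q common, losses add: H = Σh = 38.50 m

H ≈ 38.5 m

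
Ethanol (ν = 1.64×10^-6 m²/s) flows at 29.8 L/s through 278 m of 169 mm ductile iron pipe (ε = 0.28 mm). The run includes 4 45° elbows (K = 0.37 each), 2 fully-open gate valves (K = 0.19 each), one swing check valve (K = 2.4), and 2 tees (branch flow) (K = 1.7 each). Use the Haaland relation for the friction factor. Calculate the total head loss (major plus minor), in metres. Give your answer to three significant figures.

H_L ≈ 4.18 m

V = 4Q/(πD²) = 1.328 m/s; V²/2g = 0.08995 m
Re = 1.37×10^5, ε/D = 0.00166 → f = 0.02361 (Haaland)
Major: h_f = f(L/D)·V²/2g = 0.02361·1645·0.08995 = 3.493 m
Minor: ΣK = 7.66; h_m = ΣK·V²/2g = 0.6890 m
Total H_L = 3.493 + 0.6890 = 4.182 m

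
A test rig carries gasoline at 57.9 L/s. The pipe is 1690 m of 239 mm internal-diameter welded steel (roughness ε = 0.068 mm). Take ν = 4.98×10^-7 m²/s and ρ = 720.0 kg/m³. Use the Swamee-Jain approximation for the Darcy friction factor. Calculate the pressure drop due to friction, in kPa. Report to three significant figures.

V = 4Q/(πD²) = 4·0.0579/(π·0.239²) = 1.291 m/s
Re = VD/ν = 1.291·0.239/4.98×10^-7 = 6.19×10^5 → turbulent
ε/D = 0.068/239 = 2.85×10^-4
Swamee-Jain: f = 0.01602
h_f = f(L/D)V²/(2g) = 0.01602·(1690/0.239)·1.291²/(2·9.81) = 9.616 m
Δp = ρg·h_f = 720.0·9.81·9.616 = 67.92 kPa

Δp ≈ 67.9 kPa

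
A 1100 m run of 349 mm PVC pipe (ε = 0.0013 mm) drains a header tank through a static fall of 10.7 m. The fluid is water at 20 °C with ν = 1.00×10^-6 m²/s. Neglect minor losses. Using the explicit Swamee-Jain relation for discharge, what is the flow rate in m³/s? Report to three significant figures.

Swamee-Jain (Type II): Q = -0.965·√(gD⁵h_f/L)·ln[ε/(3.7D) + √(3.17ν²L/(gD³h_f))]
√(gD⁵h_f/L) = √(9.81·0.349⁵·10.7/1100) = 0.02223
ε/(3.7D) = 1.01×10^-6; √(3.17ν²L/(gD³h_f)) = 2.80×10^-5
Q = -0.965·0.02223·ln(2.896×10^-5) = 0.2241 m³/s
Check: V = 2.34 m/s, Re = 8.18×10^5, f = 0.01209, h_f = 10.7 m ≈ 10.7 m ✓

Q ≈ 0.224 m³/s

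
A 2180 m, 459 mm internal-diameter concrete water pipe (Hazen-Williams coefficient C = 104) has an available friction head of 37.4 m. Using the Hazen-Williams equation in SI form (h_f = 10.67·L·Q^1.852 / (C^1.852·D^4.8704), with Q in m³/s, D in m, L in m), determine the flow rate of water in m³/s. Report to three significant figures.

Rearranging: Q = [h_f·C^1.852·D^4.8704 / (10.67·L)]^(1/1.852)
Q = [37.4·104^1.852·0.459^4.8704 / (10.67·2180)]^0.540 = 0.4161 m³/s

Q ≈ 0.416 m³/s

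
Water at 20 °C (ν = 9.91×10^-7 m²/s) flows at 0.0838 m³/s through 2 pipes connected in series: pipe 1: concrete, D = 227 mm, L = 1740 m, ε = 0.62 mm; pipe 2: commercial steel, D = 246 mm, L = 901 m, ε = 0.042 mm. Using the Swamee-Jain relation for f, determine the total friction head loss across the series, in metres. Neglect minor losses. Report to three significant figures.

H ≈ 52.4 m

Pipe 1: V = 2.071 m/s, Re = 4.74×10^5, ε/D = 0.00273, f = 0.02591, h_1 = f(L/D)V²/2g = 43.40 m
Pipe 2: V = 1.763 m/s, Re = 4.38×10^5, ε/D = 1.71×10^-4, f = 0.01542, h_2 = f(L/D)V²/2g = 8.951 m
Series → Q common, losses add: H = Σh = 52.35 m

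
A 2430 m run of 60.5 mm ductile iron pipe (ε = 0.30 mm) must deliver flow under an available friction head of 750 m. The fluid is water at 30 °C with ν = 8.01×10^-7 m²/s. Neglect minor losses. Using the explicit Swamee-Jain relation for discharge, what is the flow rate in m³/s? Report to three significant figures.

Swamee-Jain (Type II): Q = -0.965·√(gD⁵h_f/L)·ln[ε/(3.7D) + √(3.17ν²L/(gD³h_f))]
√(gD⁵h_f/L) = √(9.81·0.0605⁵·750/2430) = 0.001567
ε/(3.7D) = 0.00134; √(3.17ν²L/(gD³h_f)) = 5.51×10^-5
Q = -0.965·0.001567·ln(0.001395) = 0.009939 m³/s
Check: V = 3.46 m/s, Re = 2.61×10^5, f = 0.03081, h_f = 754 m ≈ 750 m ✓

Q ≈ 0.00994 m³/s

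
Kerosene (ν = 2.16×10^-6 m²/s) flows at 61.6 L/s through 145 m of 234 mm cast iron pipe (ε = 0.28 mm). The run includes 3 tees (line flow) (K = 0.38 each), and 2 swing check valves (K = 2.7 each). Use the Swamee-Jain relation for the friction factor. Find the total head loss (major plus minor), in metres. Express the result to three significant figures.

V = 4Q/(πD²) = 1.432 m/s; V²/2g = 0.1046 m
Re = 1.55×10^5, ε/D = 0.00120 → f = 0.02226 (Swamee-Jain)
Major: h_f = f(L/D)·V²/2g = 0.02226·619.7·0.1046 = 1.443 m
Minor: ΣK = 6.54; h_m = ΣK·V²/2g = 0.6839 m
Total H_L = 1.443 + 0.6839 = 2.127 m

H_L ≈ 2.13 m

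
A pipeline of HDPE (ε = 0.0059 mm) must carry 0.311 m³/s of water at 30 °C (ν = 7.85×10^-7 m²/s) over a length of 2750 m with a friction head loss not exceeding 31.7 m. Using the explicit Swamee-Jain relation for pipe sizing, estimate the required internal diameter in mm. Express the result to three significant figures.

D ≈ 383 mm

Swamee-Jain (Type III): D = 0.66·[ε^1.25·(LQ²/(gh_f))^4.75 + ν·Q^9.4·(L/(gh_f))^5.2]^0.04
LQ²/(gh_f) = 0.8553; L/(gh_f) = 8.843
Term 1 = ε^1.25·(…)^4.75 = 1.38×10^-7; Term 2 = ν·Q^9.4·(…)^5.2 = 1.12×10^-6
D = 0.66·(1.38×10^-7 + 1.12×10^-6)^0.04 = 0.3833 m = 383 mm
Check: V = 2.70 m/s, Re = 1.32×10^6, f = 0.01153, h_f = 30.6 m ≈ 31.7 m ✓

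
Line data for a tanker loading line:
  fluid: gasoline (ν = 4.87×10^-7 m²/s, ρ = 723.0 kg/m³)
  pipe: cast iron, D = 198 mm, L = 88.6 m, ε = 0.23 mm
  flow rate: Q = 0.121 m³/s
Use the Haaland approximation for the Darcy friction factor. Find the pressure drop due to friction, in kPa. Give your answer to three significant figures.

Δp ≈ 51.4 kPa

V = 4Q/(πD²) = 4·0.121/(π·0.198²) = 3.930 m/s
Re = VD/ν = 3.930·0.198/4.87×10^-7 = 1.60×10^6 → turbulent
ε/D = 0.23/198 = 0.00116
Haaland: f = 0.02056
h_f = f(L/D)V²/(2g) = 0.02056·(88.6/0.198)·3.930²/(2·9.81) = 7.242 m
Δp = ρg·h_f = 723.0·9.81·7.242 = 51.37 kPa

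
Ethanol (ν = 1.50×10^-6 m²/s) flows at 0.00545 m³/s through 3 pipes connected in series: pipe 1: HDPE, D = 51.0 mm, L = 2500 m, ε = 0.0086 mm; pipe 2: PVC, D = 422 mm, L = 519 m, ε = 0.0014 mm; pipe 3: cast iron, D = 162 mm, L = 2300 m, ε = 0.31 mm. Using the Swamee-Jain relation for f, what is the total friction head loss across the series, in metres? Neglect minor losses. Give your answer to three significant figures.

H ≈ 342 m

Pipe 1: V = 2.668 m/s, Re = 9.07×10^4, ε/D = 1.69×10^-4, f = 0.01915, h_1 = f(L/D)V²/2g = 340.6 m
Pipe 2: V = 0.03897 m/s, Re = 1.10×10^4, ε/D = 3.32×10^-6, f = 0.03021, h_2 = f(L/D)V²/2g = 0.002875 m
Pipe 3: V = 0.2644 m/s, Re = 2.86×10^4, ε/D = 0.00191, f = 0.02839, h_3 = f(L/D)V²/2g = 1.436 m
Series → Q common, losses add: H = Σh = 342.0 m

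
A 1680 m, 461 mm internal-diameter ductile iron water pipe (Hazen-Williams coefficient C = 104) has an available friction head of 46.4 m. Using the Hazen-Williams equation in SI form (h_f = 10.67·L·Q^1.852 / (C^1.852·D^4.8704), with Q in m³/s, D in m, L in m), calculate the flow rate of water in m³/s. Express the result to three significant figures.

Q ≈ 0.544 m³/s

Rearranging: Q = [h_f·C^1.852·D^4.8704 / (10.67·L)]^(1/1.852)
Q = [46.4·104^1.852·0.461^4.8704 / (10.67·1680)]^0.540 = 0.5442 m³/s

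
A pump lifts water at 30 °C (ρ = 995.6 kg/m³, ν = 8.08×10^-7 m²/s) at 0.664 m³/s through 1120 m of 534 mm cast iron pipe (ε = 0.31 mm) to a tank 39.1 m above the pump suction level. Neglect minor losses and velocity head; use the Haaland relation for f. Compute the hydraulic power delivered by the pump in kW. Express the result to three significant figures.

P_hyd ≈ 360 kW

V = 4Q/(πD²) = 2.965 m/s; Re = 1.96×10^6; ε/D = 5.81×10^-4; f = 0.01751
h_f = f(L/D)V²/2g = 16.46 m
Total head H = z + h_f = 39.1 + 16.46 = 55.56 m
P_hyd = ρgQH = 995.6·9.81·0.664·55.56 = 360.3 kW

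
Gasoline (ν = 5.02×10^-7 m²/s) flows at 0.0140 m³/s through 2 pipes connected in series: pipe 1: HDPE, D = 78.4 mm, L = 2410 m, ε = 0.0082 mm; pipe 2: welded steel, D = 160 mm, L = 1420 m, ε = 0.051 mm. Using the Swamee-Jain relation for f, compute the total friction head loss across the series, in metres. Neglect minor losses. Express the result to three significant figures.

H ≈ 197 m

Pipe 1: V = 2.900 m/s, Re = 4.53×10^5, ε/D = 1.05×10^-4, f = 0.01469, h_1 = f(L/D)V²/2g = 193.5 m
Pipe 2: V = 0.6963 m/s, Re = 2.22×10^5, ε/D = 3.19×10^-4, f = 0.01771, h_2 = f(L/D)V²/2g = 3.883 m
Series → Q common, losses add: H = Σh = 197.4 m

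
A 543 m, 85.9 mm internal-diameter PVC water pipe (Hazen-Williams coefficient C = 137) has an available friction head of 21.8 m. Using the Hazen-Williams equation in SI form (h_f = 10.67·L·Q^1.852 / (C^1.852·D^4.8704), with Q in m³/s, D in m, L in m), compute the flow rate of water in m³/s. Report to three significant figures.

Rearranging: Q = [h_f·C^1.852·D^4.8704 / (10.67·L)]^(1/1.852)
Q = [21.8·137^1.852·0.0859^4.8704 / (10.67·543)]^0.540 = 0.01057 m³/s

Q ≈ 0.0106 m³/s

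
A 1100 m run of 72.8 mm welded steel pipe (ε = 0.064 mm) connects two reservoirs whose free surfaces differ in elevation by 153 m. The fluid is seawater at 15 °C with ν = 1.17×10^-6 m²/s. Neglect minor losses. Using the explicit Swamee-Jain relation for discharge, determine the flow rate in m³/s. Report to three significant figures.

Q ≈ 0.0129 m³/s

Swamee-Jain (Type II): Q = -0.965·√(gD⁵h_f/L)·ln[ε/(3.7D) + √(3.17ν²L/(gD³h_f))]
√(gD⁵h_f/L) = √(9.81·0.0728⁵·153/1100) = 0.001670
ε/(3.7D) = 2.38×10^-4; √(3.17ν²L/(gD³h_f)) = 9.08×10^-5
Q = -0.965·0.001670·ln(3.284×10^-4) = 0.01293 m³/s
Check: V = 3.11 m/s, Re = 1.93×10^5, f = 0.02075, h_f = 154 m ≈ 153 m ✓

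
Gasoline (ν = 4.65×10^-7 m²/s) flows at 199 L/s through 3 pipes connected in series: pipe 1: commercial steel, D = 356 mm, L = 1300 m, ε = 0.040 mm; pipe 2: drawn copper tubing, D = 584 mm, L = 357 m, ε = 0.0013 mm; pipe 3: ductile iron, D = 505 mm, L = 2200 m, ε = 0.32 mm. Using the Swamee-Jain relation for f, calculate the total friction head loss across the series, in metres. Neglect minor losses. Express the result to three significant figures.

H ≈ 14.1 m

Pipe 1: V = 1.999 m/s, Re = 1.53×10^6, ε/D = 1.12×10^-4, f = 0.01329, h_1 = f(L/D)V²/2g = 9.884 m
Pipe 2: V = 0.7429 m/s, Re = 9.33×10^5, ε/D = 2.23×10^-6, f = 0.01180, h_2 = f(L/D)V²/2g = 0.2029 m
Pipe 3: V = 0.9935 m/s, Re = 1.08×10^6, ε/D = 6.34×10^-4, f = 0.01811, h_3 = f(L/D)V²/2g = 3.969 m
Series → Q common, losses add: H = Σh = 14.06 m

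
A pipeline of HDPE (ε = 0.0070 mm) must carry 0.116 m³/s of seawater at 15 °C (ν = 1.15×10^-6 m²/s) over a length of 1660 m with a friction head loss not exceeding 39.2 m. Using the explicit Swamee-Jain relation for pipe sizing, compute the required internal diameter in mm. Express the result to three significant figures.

Swamee-Jain (Type III): D = 0.66·[ε^1.25·(LQ²/(gh_f))^4.75 + ν·Q^9.4·(L/(gh_f))^5.2]^0.04
LQ²/(gh_f) = 0.05809; L/(gh_f) = 4.317
Term 1 = ε^1.25·(…)^4.75 = 4.85×10^-13; Term 2 = ν·Q^9.4·(…)^5.2 = 3.71×10^-12
D = 0.66·(4.85×10^-13 + 3.71×10^-12)^0.04 = 0.2314 m = 231 mm
Check: V = 2.76 m/s, Re = 5.55×10^5, f = 0.01335, h_f = 37.1 m ≈ 39.2 m ✓

D ≈ 231 mm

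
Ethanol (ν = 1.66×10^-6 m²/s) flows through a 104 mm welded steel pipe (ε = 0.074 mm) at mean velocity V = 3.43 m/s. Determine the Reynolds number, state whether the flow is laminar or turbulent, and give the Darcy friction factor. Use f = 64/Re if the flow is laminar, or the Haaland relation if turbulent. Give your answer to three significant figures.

Re ≈ 2.15×10^5; turbulent; f ≈ 0.0196

Re = VD/ν = 3.430·0.104/1.66×10^-6 = 2.15×10^5
Re > 4000 → turbulent; ε/D = 7.12×10^-4
Haaland: f = 0.01958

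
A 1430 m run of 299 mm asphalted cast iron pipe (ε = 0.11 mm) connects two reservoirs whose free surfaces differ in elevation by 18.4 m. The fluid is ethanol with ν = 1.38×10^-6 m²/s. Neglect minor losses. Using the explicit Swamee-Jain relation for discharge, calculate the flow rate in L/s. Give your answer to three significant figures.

Q ≈ 149 L/s

Swamee-Jain (Type II): Q = -0.965·√(gD⁵h_f/L)·ln[ε/(3.7D) + √(3.17ν²L/(gD³h_f))]
√(gD⁵h_f/L) = √(9.81·0.299⁵·18.4/1430) = 0.01737
ε/(3.7D) = 9.94×10^-5; √(3.17ν²L/(gD³h_f)) = 4.23×10^-5
Q = -0.965·0.01737·ln(1.417×10^-4) = 0.1485 m³/s
Check: V = 2.12 m/s, Re = 4.58×10^5, f = 0.01698, h_f = 18.5 m ≈ 18.4 m ✓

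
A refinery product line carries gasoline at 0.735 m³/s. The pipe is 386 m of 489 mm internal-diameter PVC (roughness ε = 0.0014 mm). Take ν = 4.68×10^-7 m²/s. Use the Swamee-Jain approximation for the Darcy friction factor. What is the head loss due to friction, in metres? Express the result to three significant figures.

h_f ≈ 5.83 m

V = 4Q/(πD²) = 4·0.735/(π·0.489²) = 3.914 m/s
Re = VD/ν = 3.914·0.489/4.68×10^-7 = 4.09×10^6 → turbulent
ε/D = 0.0014/489 = 2.86×10^-6
Swamee-Jain: f = 0.009454
h_f = f(L/D)V²/(2g) = 0.009454·(386/0.489)·3.914²/(2·9.81) = 5.826 m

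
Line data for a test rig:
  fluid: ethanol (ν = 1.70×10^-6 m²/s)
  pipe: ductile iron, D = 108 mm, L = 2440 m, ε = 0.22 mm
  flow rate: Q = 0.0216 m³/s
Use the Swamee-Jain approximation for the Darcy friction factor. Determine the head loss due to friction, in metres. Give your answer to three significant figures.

V = 4Q/(πD²) = 4·0.0216/(π·0.108²) = 2.358 m/s
Re = VD/ν = 2.358·0.108/1.70×10^-6 = 1.50×10^5 → turbulent
ε/D = 0.22/108 = 0.00204
Swamee-Jain: f = 0.02488
h_f = f(L/D)V²/(2g) = 0.02488·(2440/0.108)·2.358²/(2·9.81) = 159.3 m

h_f ≈ 159 m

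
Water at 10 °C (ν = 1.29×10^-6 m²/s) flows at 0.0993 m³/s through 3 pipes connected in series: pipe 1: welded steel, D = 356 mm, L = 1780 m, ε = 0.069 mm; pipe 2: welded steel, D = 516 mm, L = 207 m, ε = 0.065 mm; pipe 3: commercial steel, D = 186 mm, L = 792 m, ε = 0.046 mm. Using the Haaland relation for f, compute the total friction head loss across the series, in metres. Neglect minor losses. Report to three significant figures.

Pipe 1: V = 0.9976 m/s, Re = 2.75×10^5, ε/D = 1.94×10^-4, f = 0.01617, h_1 = f(L/D)V²/2g = 4.101 m
Pipe 2: V = 0.4749 m/s, Re = 1.90×10^5, ε/D = 1.26×10^-4, f = 0.01650, h_2 = f(L/D)V²/2g = 0.07607 m
Pipe 3: V = 3.655 m/s, Re = 5.27×10^5, ε/D = 2.47×10^-4, f = 0.01566, h_3 = f(L/D)V²/2g = 45.38 m
Series → Q common, losses add: H = Σh = 49.56 m

H ≈ 49.6 m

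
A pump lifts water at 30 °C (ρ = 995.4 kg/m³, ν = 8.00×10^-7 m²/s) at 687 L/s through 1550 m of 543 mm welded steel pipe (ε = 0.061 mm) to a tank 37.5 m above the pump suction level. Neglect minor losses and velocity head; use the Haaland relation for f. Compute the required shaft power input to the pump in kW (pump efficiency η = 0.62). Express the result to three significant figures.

P_shaft ≈ 585 kW

V = 4Q/(πD²) = 2.967 m/s; Re = 2.01×10^6; ε/D = 1.12×10^-4; f = 0.01295
h_f = f(L/D)V²/2g = 16.58 m
Total head H = z + h_f = 37.5 + 16.58 = 54.08 m
P_hyd = ρgQH = 995.4·9.81·0.687·54.08 = 362.8 kW
P_shaft = P_hyd/η = 362.8/0.62 = 585.1 kW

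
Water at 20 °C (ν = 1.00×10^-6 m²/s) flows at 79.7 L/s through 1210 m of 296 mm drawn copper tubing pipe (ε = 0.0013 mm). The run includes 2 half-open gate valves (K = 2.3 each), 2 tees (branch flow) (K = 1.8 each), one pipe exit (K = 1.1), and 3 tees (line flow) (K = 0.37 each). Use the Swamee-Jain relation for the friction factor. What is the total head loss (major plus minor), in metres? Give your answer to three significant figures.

H_L ≈ 4.65 m

V = 4Q/(πD²) = 1.158 m/s; V²/2g = 0.06837 m
Re = 3.43×10^5, ε/D = 4.39×10^-6 → f = 0.01408 (Swamee-Jain)
Major: h_f = f(L/D)·V²/2g = 0.01408·4088·0.06837 = 3.934 m
Minor: ΣK = 10.4; h_m = ΣK·V²/2g = 0.7117 m
Total H_L = 3.934 + 0.7117 = 4.646 m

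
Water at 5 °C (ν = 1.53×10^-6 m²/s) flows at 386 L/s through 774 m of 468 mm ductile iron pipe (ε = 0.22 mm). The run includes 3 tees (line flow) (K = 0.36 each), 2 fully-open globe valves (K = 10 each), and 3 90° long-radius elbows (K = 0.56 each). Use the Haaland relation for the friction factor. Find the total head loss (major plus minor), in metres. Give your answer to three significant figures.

V = 4Q/(πD²) = 2.244 m/s; V²/2g = 0.2566 m
Re = 6.86×10^5, ε/D = 4.70×10^-4 → f = 0.01716 (Haaland)
Major: h_f = f(L/D)·V²/2g = 0.01716·1654·0.2566 = 7.283 m
Minor: ΣK = 22.8; h_m = ΣK·V²/2g = 5.841 m
Total H_L = 7.283 + 5.841 = 13.12 m

H_L ≈ 13.1 m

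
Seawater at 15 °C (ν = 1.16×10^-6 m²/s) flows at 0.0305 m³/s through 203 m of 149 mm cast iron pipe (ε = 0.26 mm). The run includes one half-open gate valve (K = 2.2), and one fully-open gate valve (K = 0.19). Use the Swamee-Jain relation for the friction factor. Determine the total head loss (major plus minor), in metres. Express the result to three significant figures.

V = 4Q/(πD²) = 1.749 m/s; V²/2g = 0.1559 m
Re = 2.25×10^5, ε/D = 0.00174 → f = 0.02363 (Swamee-Jain)
Major: h_f = f(L/D)·V²/2g = 0.02363·1362·0.1559 = 5.021 m
Minor: ΣK = 2.39; h_m = ΣK·V²/2g = 0.3727 m
Total H_L = 5.021 + 0.3727 = 5.394 m

H_L ≈ 5.39 m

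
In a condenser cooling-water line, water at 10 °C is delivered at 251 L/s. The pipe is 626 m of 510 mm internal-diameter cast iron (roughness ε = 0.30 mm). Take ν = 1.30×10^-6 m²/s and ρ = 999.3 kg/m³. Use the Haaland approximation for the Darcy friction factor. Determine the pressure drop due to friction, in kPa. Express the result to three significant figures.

Δp ≈ 16.8 kPa

V = 4Q/(πD²) = 4·0.251/(π·0.510²) = 1.229 m/s
Re = VD/ν = 1.229·0.510/1.30×10^-6 = 4.82×10^5 → turbulent
ε/D = 0.30/510 = 5.88×10^-4
Haaland: f = 0.01814
h_f = f(L/D)V²/(2g) = 0.01814·(626/0.510)·1.229²/(2·9.81) = 1.713 m
Δp = ρg·h_f = 999.3·9.81·1.713 = 16.80 kPa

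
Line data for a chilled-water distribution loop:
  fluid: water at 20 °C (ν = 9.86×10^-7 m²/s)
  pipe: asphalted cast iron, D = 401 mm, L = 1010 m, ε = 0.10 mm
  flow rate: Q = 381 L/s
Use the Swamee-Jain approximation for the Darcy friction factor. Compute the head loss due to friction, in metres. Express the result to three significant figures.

V = 4Q/(πD²) = 4·0.381/(π·0.401²) = 3.017 m/s
Re = VD/ν = 3.017·0.401/9.86×10^-7 = 1.23×10^6 → turbulent
ε/D = 0.10/401 = 2.49×10^-4
Swamee-Jain: f = 0.01514
h_f = f(L/D)V²/(2g) = 0.01514·(1010/0.401)·3.017²/(2·9.81) = 17.69 m

h_f ≈ 17.7 m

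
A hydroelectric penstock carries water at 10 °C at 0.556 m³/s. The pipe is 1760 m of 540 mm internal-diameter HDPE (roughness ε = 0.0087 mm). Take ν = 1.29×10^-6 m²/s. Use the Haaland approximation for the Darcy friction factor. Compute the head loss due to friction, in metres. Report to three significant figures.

h_f ≈ 11.6 m

V = 4Q/(πD²) = 4·0.556/(π·0.540²) = 2.428 m/s
Re = VD/ν = 2.428·0.540/1.29×10^-6 = 1.02×10^6 → turbulent
ε/D = 0.0087/540 = 1.61×10^-5
Haaland: f = 0.01186
h_f = f(L/D)V²/(2g) = 0.01186·(1760/0.540)·2.428²/(2·9.81) = 11.61 m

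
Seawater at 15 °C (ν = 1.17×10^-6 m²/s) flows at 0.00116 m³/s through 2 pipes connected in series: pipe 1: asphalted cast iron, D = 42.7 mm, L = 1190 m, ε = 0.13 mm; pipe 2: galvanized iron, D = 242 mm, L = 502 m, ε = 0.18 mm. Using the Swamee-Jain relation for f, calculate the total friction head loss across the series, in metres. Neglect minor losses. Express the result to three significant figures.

H ≈ 28.4 m

Pipe 1: V = 0.8101 m/s, Re = 2.96×10^4, ε/D = 0.00304, f = 0.03047, h_1 = f(L/D)V²/2g = 28.40 m
Pipe 2: V = 0.02522 m/s, Re = 5220, ε/D = 7.44×10^-4, f = 0.03832, h_2 = f(L/D)V²/2g = 0.002577 m
Series → Q common, losses add: H = Σh = 28.40 m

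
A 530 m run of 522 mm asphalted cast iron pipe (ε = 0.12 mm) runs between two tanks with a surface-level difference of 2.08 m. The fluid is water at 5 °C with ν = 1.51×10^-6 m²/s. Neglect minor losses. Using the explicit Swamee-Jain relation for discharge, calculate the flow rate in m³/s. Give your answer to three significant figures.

Q ≈ 0.344 m³/s

Swamee-Jain (Type II): Q = -0.965·√(gD⁵h_f/L)·ln[ε/(3.7D) + √(3.17ν²L/(gD³h_f))]
√(gD⁵h_f/L) = √(9.81·0.522⁵·2.08/530) = 0.03863
ε/(3.7D) = 6.21×10^-5; √(3.17ν²L/(gD³h_f)) = 3.63×10^-5
Q = -0.965·0.03863·ln(9.846×10^-5) = 0.3439 m³/s
Check: V = 1.61 m/s, Re = 5.56×10^5, f = 0.01566, h_f = 2.09 m ≈ 2.08 m ✓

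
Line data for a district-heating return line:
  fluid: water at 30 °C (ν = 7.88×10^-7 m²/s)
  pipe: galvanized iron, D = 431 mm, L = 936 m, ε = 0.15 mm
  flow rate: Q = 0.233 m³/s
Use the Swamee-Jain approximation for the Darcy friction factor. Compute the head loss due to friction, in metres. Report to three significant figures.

V = 4Q/(πD²) = 4·0.233/(π·0.431²) = 1.597 m/s
Re = VD/ν = 1.597·0.431/7.88×10^-7 = 8.73×10^5 → turbulent
ε/D = 0.15/431 = 3.48×10^-4
Swamee-Jain: f = 0.01626
h_f = f(L/D)V²/(2g) = 0.01626·(936/0.431)·1.597²/(2·9.81) = 4.590 m

h_f ≈ 4.59 m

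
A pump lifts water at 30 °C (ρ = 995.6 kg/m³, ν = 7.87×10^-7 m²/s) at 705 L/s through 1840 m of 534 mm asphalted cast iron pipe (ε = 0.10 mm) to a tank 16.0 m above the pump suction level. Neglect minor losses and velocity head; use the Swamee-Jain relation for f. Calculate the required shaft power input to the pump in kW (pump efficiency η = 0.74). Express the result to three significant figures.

V = 4Q/(πD²) = 3.148 m/s; Re = 2.14×10^6; ε/D = 1.87×10^-4; f = 0.01413
h_f = f(L/D)V²/2g = 24.59 m
Total head H = z + h_f = 16.0 + 24.59 = 40.59 m
P_hyd = ρgQH = 995.6·9.81·0.705·40.59 = 279.5 kW
P_shaft = P_hyd/η = 279.5/0.74 = 377.7 kW

P_shaft ≈ 378 kW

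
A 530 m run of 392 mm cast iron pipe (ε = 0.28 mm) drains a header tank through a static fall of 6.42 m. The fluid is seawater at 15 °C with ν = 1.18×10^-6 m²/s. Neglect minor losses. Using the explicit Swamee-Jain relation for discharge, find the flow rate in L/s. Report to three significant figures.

Q ≈ 270 L/s

Swamee-Jain (Type II): Q = -0.965·√(gD⁵h_f/L)·ln[ε/(3.7D) + √(3.17ν²L/(gD³h_f))]
√(gD⁵h_f/L) = √(9.81·0.392⁵·6.42/530) = 0.03316
ε/(3.7D) = 1.93×10^-4; √(3.17ν²L/(gD³h_f)) = 2.48×10^-5
Q = -0.965·0.03316·ln(2.179×10^-4) = 0.2698 m³/s
Check: V = 2.24 m/s, Re = 7.43×10^5, f = 0.01875, h_f = 6.46 m ≈ 6.42 m ✓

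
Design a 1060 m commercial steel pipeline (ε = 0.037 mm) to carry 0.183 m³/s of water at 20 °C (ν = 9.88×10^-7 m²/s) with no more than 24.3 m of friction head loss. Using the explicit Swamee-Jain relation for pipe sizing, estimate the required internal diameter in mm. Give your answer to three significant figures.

D ≈ 282 mm

Swamee-Jain (Type III): D = 0.66·[ε^1.25·(LQ²/(gh_f))^4.75 + ν·Q^9.4·(L/(gh_f))^5.2]^0.04
LQ²/(gh_f) = 0.1489; L/(gh_f) = 4.447
Term 1 = ε^1.25·(…)^4.75 = 3.40×10^-10; Term 2 = ν·Q^9.4·(…)^5.2 = 2.70×10^-10
D = 0.66·(3.40×10^-10 + 2.70×10^-10)^0.04 = 0.2825 m = 282 mm
Check: V = 2.92 m/s, Re = 8.35×10^5, f = 0.01413, h_f = 23.1 m ≈ 24.3 m ✓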